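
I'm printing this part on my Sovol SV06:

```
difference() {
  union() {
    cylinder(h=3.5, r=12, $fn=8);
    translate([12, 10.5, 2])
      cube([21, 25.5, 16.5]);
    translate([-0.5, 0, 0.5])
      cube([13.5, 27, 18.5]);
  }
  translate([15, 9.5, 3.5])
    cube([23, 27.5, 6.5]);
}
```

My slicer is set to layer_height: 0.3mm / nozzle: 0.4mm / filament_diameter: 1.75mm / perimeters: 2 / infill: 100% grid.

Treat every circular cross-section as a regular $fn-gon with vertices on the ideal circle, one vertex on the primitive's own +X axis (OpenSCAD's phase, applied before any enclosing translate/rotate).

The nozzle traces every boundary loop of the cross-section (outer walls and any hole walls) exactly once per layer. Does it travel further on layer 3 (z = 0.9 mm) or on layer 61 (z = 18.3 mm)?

Layer 3 (z = 0.9): the r=12 cylinder gives a regular 8-gon of circumradius 12 (constant along its height) (perimeter = 2·8·12.000·sin(180°/8) = 73.48 mm); the cube at (12, 10.5) is absent (z outside [2, 18.5]); the cube at (-0.5, 0) (footprint 13.5×27) is included at this height (perimeter 81.00 mm); Combining (union): the regions partially overlap (shared area 107.77 mm²), so the edge portions inside another operand are dropped and the merged outline is re-measured after clipping — boundary = 111.27 mm; the cube at (15, 9.5) does not reach this height (z outside [3.5, 10]); Taking the first minus the rest: none of the subtracted shapes is present at this height, so the result so far is unchanged — boundary = 111.27 mm. So its perimeter = 111.27 mm. Layer 61 (z = 18.3): the cylinder is not intersected at this z (z outside [0, 3.5]); the 21×25.5 cube at (12, 10.5) contributes its full rectangle (perimeter 93.00 mm); the cube at (-0.5, 0) (footprint 13.5×27) is included at this height (perimeter 81.00 mm); Taking the union: the regions partially overlap (shared area 16.50 mm²), so the edge portions inside another operand are dropped and the merged outline is re-measured after clipping — boundary = 139.00 mm; the cube at (15, 9.5) is not intersected at this z (z outside [3.5, 10]); Taking the first minus the rest: none of the subtracted shapes is present at this height, so that combined region is unchanged — boundary = 139.00 mm. So its perimeter = 139.00 mm. Layer 61 is larger (139.00 vs 111.27 mm).

layer 61 (z = 18.3 mm)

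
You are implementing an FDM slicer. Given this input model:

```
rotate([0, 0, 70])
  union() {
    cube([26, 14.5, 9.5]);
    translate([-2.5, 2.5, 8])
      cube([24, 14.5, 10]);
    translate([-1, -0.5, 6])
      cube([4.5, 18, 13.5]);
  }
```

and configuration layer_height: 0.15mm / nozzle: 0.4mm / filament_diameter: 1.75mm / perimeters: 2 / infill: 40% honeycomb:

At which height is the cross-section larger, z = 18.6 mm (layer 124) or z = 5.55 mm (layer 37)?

Layer 124 (z = 18.6): the cube is not intersected at this z (z outside [0, 9.5]); the cube at (-2.5, 2.5) is not intersected at this z (z outside [8, 18]); the cube at (-1, -0.5) is present — its section is the full 4.5×18 rectangle (area 81.00 mm²); Combining (union): only the 4.5×18 cube at (-1, -0.5) is present, so the union is just that shape — area = 81.00 mm²; (whole slice rotated 70° about Z — lengths, areas and connectivity unchanged). So its area = 81.00 mm². Layer 37 (z = 5.55): the cube (footprint 26×14.5) is included at this height (area 377.00 mm²); the cube at (-2.5, 2.5) does not reach this height (z outside [8, 18]); the cube at (-1, -0.5) is not intersected at this z (z outside [6, 19.5]); Taking the union: only the 26×14.5 cube is present, so the union is just that shape — area = 377.00 mm²; (whole slice rotated 70° about Z — lengths, areas and connectivity unchanged). So its area = 377.00 mm². Layer 37 is larger (377.00 vs 81.00 mm²).

layer 37 (z = 5.55 mm)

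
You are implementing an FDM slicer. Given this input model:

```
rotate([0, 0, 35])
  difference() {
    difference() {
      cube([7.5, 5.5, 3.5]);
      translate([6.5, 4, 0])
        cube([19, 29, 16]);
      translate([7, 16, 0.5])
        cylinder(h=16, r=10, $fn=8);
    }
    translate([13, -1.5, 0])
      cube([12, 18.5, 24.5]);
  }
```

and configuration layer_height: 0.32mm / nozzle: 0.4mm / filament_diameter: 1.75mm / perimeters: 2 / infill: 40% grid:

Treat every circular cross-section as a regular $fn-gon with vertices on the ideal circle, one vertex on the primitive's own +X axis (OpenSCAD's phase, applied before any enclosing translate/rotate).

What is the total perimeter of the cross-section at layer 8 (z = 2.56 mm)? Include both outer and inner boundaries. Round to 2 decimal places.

26.00 mm

At z = 2.56 mm: the cube (footprint 7.5×5.5) is included at this height (perimeter 26.00 mm); the cube at (6.5, 4) is present — its section is the full 19×29 rectangle (perimeter 96.00 mm); the r=10 cylinder at (7, 16) contributes a regular 8-gon of circumradius 10 (perimeter = 2·8·10.000·sin(180°/8) = 61.23 mm); After the difference (first − rest): starting from the 7.5×5.5 cube, the 19×29 cube at (6.5, 4) partially overlaps it — only the 1.50 mm² overlap (of its 551.00 mm²) is removed, clipping the outline; the r=10 cylinder at (7, 16) misses the remaining region (no effect) — boundary = 26.00 mm; the cube at (13, -1.5) (footprint 12×18.5) is included at this height (perimeter 61.00 mm); Subtracting the remaining from the first: starting from the result so far, the 12×18.5 cube at (13, -1.5) misses the remaining region (no effect) — boundary = 26.00 mm; (whole slice rotated 35° about Z — lengths, areas and connectivity unchanged). Overall, the cross-section is a single solid region. Total boundary length (outer) = 26.00 mm.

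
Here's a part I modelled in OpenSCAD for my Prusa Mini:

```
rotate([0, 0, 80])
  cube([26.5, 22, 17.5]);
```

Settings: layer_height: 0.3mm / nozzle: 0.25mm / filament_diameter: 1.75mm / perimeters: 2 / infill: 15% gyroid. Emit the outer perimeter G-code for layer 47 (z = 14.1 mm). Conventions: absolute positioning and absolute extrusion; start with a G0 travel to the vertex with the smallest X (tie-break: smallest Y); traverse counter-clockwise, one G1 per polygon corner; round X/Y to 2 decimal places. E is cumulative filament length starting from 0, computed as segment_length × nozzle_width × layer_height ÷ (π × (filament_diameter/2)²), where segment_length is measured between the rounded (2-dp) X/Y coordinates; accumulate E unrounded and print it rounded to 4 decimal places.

At z = 14.1 mm: the cube is present — its section is the full 26.5×22 rectangle; (rotated 80° about Z; rotation is an isometry so areas/perimeters/island counts are preserved). The outline is a single polygon with 4 vertices. Extrusion per mm of travel: 0.25 × 0.3 / (π × 0.875²) = 0.031181. Accumulating E over each segment gives final E = 3.0247.

G0 X-21.67 Y3.82 Z14.10
G1 X0.00 Y0.00 E0.6861
G1 X4.60 Y26.10 E1.5125
G1 X-17.06 Y29.92 E2.1983
G1 X-21.67 Y3.82 E3.0247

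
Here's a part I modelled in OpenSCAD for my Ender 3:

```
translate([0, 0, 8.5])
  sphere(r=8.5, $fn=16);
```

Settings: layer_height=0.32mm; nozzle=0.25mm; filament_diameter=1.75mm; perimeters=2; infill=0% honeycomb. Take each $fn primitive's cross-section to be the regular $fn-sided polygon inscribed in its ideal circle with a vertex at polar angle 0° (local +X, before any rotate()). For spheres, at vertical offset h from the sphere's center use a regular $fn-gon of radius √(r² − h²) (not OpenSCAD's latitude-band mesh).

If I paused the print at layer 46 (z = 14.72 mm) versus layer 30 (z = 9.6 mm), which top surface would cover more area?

Layer 46 (z = 14.72): the r=8.5 sphere contributes a regular 16-gon of circumradius √(8.5²−6.22²) = 5.793 (area = (16/2)·5.793²·sin(360°/16) = 102.75 mm²). So its area = 102.75 mm². Layer 30 (z = 9.6): the sphere: section is a regular 16-gon, circumradius = √(r²−h²) = √(8.5²−1.1²) = 8.429 (area = (16/2)·8.429²·sin(360°/16) = 217.49 mm²). So its area = 217.49 mm². Layer 30 is larger (217.49 vs 102.75 mm²).

layer 30 (z = 9.6 mm)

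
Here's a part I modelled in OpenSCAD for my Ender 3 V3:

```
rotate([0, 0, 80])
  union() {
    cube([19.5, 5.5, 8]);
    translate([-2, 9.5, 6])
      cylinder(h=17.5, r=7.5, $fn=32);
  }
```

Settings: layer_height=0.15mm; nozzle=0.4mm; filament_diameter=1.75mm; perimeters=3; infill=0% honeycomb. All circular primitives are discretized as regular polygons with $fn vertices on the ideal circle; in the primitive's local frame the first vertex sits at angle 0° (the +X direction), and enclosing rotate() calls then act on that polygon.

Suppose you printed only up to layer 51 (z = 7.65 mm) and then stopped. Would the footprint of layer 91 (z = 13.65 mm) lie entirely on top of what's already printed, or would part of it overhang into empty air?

entirely on top

Compare the two slices. At z = 7.65: the cube is present — its section is the full 19.5×5.5 rectangle (area 107.25 mm²); the r=7.5 cylinder at (-2, 9.5) gives a regular 32-gon of circumradius 7.5 (constant along its height) (area = (32/2)·7.500²·sin(360°/32) = 175.58 mm²); Taking the union: the regions partially overlap — summed areas 282.83 mm² minus the doubly-counted overlap 8.72 mm² gives 274.11 mm² — area = 274.11 mm²; (whole slice rotated 80° about Z — lengths, areas and connectivity unchanged). At z = 13.65: the cube is absent (z outside [0, 8]); the cylinder at (-2, 9.5): section is a regular 32-gon, circumradius r=7.5 (area = (32/2)·7.500²·sin(360°/32) = 175.58 mm²); Merging all regions: only the r=7.5 cylinder at (-2, 9.5) is present, so the union is just that shape — area = 175.58 mm²; (whole slice rotated 80° about Z — lengths, areas and connectivity unchanged). Checking containment: the cross-section at z = 13.65 is a subset of the cross-section at z = 7.65.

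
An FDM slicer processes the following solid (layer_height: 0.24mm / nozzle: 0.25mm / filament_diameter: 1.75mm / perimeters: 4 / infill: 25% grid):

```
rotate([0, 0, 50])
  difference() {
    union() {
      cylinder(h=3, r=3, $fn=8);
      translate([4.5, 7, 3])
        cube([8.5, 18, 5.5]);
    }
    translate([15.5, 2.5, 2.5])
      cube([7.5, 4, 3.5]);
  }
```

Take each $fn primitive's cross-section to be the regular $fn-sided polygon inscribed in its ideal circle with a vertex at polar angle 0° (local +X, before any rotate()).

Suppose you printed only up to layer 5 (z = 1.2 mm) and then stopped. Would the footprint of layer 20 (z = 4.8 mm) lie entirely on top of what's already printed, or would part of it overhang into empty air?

part overhangs

Compare the two slices. At z = 1.2: the r=3 cylinder contributes a regular 8-gon of circumradius 3 (area = (8/2)·3.000²·sin(360°/8) = 25.46 mm²); the cube at (4.5, 7) is not intersected at this z (z outside [3, 8.5]); Combining (union): only the r=3 cylinder is present, so the union is just that shape — area = 25.46 mm²; the cube at (15.5, 2.5) does not reach this height (z outside [2.5, 6]); Subtracting the remaining from the first: none of the subtracted shapes is present at this height, so that combined region is unchanged — area = 25.46 mm²; (whole slice rotated 50° about Z — lengths, areas and connectivity unchanged). At z = 4.8: the cylinder is absent (z outside [0, 3]); the cube at (4.5, 7) (footprint 8.5×18) is included at this height (area 153.00 mm²); Merging all regions: only the 8.5×18 cube at (4.5, 7) is present, so the union is just that shape — area = 153.00 mm²; the cube at (15.5, 2.5) is present — its section is the full 7.5×4 rectangle (area 30.00 mm²); After the difference (first − rest): starting from the result so far (153.00 mm²), the 7.5×4 cube at (15.5, 2.5) misses the remaining region (no effect) — area = 153.00 mm²; (whole slice rotated 50° about Z — lengths, areas and connectivity unchanged). Checking containment: at z = 4.8 the cross-section extends beyond the z = 1.2 cross-section by about 153.00 mm².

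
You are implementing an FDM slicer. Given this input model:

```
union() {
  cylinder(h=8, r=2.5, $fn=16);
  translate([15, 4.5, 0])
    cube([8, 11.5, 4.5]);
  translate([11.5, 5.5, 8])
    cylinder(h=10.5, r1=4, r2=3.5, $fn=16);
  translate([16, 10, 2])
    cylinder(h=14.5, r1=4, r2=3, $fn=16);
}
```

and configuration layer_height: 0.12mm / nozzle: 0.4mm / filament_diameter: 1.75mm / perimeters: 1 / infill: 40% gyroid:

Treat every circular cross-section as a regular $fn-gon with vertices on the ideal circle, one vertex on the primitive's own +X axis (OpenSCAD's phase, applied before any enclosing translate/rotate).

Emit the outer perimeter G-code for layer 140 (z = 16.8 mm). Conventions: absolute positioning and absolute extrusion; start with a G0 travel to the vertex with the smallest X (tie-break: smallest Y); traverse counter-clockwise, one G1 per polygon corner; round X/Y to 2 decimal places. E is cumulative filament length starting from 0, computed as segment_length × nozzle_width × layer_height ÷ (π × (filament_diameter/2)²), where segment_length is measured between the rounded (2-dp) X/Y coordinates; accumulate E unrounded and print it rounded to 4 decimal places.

G0 X7.92 Y5.50 Z16.80
G1 X8.19 Y4.13 E0.0279
G1 X8.97 Y2.97 E0.0558
G1 X10.13 Y2.19 E0.0837
G1 X11.50 Y1.92 E0.1115
G1 X12.87 Y2.19 E0.1394
G1 X14.03 Y2.97 E0.1673
G1 X14.81 Y4.13 E0.1952
G1 X15.08 Y5.50 E0.2230
G1 X14.81 Y6.87 E0.2509
G1 X14.03 Y8.03 E0.2788
G1 X12.87 Y8.81 E0.3067
G1 X11.50 Y9.08 E0.3346
G1 X10.13 Y8.81 E0.3624
G1 X8.97 Y8.03 E0.3903
G1 X8.19 Y6.87 E0.4182
G1 X7.92 Y5.50 E0.4461

At z = 16.8 mm: the cylinder is absent (z outside [0, 8]); the cube at (15, 4.5) does not reach this height (z outside [0, 4.5]); the cone at (11.5, 5.5) (r1=4→r2=3.5) has section circumradius 3.581 here — a regular 16-gon; the cone at (16, 10) does not reach this height (z outside [2, 16.5]); Taking the union: only the cone at (11.5, 5.5) is present, so the union is just that shape — 1 connected region. The outline is a single polygon with 16 vertices. Extrusion per mm of travel: 0.4 × 0.12 / (π × 0.875²) = 0.019956. Accumulating E over each segment gives final E = 0.4461.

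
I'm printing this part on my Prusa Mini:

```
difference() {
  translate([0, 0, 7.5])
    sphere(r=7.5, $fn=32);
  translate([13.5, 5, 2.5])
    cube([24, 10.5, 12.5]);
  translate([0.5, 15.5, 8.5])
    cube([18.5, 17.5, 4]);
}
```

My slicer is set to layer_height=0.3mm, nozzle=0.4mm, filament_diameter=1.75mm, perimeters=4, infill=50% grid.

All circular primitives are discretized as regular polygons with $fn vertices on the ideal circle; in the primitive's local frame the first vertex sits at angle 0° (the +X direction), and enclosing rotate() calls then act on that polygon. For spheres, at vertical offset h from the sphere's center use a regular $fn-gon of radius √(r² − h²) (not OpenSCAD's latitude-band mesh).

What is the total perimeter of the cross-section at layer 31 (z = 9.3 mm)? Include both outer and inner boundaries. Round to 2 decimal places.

45.67 mm

At z = 9.3 mm: the r=7.5 sphere contributes a regular 32-gon of circumradius √(7.5²−1.8²) = 7.281 (perimeter = 2·32·7.281·sin(180°/32) = 45.67 mm); the cube at (13.5, 5) (footprint 24×10.5) is included at this height (perimeter 69.00 mm); the 18.5×17.5 cube at (0.5, 15.5) contributes its full rectangle (perimeter 72.00 mm); After the difference (first − rest): starting from the r=7.5 sphere, the 24×10.5 cube at (13.5, 5) misses the remaining region (no effect); the 18.5×17.5 cube at (0.5, 15.5) misses the remaining region (no effect) — boundary = 45.67 mm. Overall, the cross-section is a single solid region. Total boundary length (outer) = 45.67 mm.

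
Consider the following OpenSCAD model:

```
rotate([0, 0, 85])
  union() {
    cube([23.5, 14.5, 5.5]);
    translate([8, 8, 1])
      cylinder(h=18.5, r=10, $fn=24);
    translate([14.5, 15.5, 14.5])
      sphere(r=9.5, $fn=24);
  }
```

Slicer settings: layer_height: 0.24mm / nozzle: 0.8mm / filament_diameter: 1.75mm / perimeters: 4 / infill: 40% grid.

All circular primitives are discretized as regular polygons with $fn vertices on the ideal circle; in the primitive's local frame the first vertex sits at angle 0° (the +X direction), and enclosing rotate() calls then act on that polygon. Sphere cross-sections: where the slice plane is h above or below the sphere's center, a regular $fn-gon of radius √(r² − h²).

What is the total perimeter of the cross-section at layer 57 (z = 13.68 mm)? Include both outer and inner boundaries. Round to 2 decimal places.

81.90 mm

At z = 13.68 mm: the cube is absent (z outside [0, 5.5]); the r=10 cylinder at (8, 8) gives a regular 24-gon of circumradius 10 (constant along its height) (perimeter = 2·24·10.000·sin(180°/24) = 62.65 mm); the r=9.5 sphere at (14.5, 15.5) slices to a regular 24-gon of circumradius 9.465 (√(r²−h²) with h=0.82 from center) (perimeter = 2·24·9.465·sin(180°/24) = 59.30 mm); Merging all regions: the regions partially overlap (shared area 110.79 mm²), so the edge portions inside another operand are dropped and the merged outline is re-measured after clipping — boundary = 81.90 mm; (rotated 85° about Z; rotation is an isometry so areas/perimeters/island counts are preserved). Overall, the cross-section is a single solid region. Total boundary length (outer) = 81.90 mm.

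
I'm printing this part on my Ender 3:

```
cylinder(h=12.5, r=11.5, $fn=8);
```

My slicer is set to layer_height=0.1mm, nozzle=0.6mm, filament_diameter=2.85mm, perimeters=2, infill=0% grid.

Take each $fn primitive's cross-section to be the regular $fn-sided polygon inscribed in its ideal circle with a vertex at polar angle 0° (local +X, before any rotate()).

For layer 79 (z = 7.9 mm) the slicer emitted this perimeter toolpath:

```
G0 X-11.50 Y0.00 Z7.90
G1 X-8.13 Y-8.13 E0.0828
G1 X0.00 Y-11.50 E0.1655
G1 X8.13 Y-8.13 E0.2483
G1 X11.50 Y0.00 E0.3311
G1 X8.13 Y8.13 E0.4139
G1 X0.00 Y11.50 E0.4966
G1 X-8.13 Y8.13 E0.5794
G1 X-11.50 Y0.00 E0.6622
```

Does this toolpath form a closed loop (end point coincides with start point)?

Start point (G0): (-11.50, 0.00). End point (last G1): the path returns to the start — closed.

yes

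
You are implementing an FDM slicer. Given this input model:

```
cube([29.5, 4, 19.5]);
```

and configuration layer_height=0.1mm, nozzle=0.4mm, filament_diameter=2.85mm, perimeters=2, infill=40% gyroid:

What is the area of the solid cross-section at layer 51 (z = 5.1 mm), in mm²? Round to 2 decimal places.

118.00 mm²

At z = 5.1 mm: the cube (footprint 29.5×4) is included at this height (area 118.00 mm²). Overall, the cross-section is a single solid region. Net area = 118.00 mm².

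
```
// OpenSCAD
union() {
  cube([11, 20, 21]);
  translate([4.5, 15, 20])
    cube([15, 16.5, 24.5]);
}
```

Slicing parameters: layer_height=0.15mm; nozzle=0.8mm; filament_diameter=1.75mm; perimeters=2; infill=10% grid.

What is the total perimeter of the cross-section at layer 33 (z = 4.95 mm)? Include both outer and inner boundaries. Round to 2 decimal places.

At z = 4.95 mm: the cube (footprint 11×20) is included at this height (perimeter 62.00 mm); the cube at (4.5, 15) is absent (z outside [20, 44.5]); Merging all regions: only the 11×20 cube is present, so the union is just that shape — boundary = 62.00 mm. Overall, the cross-section is a single solid region. Total boundary length (outer) = 62.00 mm.

62.00 mm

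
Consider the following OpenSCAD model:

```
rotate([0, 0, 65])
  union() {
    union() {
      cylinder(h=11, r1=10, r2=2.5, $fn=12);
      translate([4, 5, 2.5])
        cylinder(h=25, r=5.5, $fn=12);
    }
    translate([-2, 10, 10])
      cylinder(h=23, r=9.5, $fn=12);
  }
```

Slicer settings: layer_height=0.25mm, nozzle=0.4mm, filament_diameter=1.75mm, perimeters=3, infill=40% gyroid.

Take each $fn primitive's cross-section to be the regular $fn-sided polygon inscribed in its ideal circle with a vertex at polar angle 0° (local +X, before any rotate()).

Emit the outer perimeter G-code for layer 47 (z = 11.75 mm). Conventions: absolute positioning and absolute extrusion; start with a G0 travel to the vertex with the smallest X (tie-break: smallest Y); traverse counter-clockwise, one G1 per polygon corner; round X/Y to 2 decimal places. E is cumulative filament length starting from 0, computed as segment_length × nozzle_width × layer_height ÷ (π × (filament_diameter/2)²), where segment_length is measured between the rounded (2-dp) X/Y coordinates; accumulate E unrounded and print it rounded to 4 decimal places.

At z = 11.75 mm: the cone is not intersected at this z (z outside [0, 11]); the r=5.5 cylinder at (4, 5) gives a regular 12-gon of circumradius 5.5 (constant along its height); Merging all regions: only the r=5.5 cylinder at (4, 5) is present, so the union is just that shape — 1 connected region; the r=9.5 cylinder at (-2, 10) contributes a regular 12-gon of circumradius 9.5; Combining (union): the regions partially overlap (shared area 55.24 mm²), so overlapping operands fuse into one piece — 1 connected region; (whole slice rotated 65° about Z — lengths, areas and connectivity unchanged). The outline is a single polygon with 18 vertices. Extrusion per mm of travel: 0.4 × 0.25 / (π × 0.875²) = 0.041575. Accumulating E over each segment gives final E = 2.7056.

G0 X-19.37 Y1.59 Z11.75
G1 X-17.69 Y-3.04 E0.2048
G1 X-13.92 Y-6.20 E0.4093
G1 X-9.08 Y-7.05 E0.6136
G1 X-4.46 Y-5.37 E0.8180
G1 X-1.30 Y-1.60 E1.0225
G1 X-0.87 Y0.80 E1.1239
G1 X0.31 Y1.23 E1.1761
G1 X2.14 Y3.41 E1.2944
G1 X2.64 Y6.22 E1.4131
G1 X1.66 Y8.89 E1.5313
G1 X-0.52 Y10.72 E1.6497
G1 X-3.32 Y11.22 E1.7679
G1 X-5.28 Y10.51 E1.8546
G1 X-5.89 Y11.02 E1.8876
G1 X-10.74 Y11.88 E2.0924
G1 X-15.36 Y10.20 E2.2968
G1 X-18.52 Y6.43 E2.5013
G1 X-19.37 Y1.59 E2.7056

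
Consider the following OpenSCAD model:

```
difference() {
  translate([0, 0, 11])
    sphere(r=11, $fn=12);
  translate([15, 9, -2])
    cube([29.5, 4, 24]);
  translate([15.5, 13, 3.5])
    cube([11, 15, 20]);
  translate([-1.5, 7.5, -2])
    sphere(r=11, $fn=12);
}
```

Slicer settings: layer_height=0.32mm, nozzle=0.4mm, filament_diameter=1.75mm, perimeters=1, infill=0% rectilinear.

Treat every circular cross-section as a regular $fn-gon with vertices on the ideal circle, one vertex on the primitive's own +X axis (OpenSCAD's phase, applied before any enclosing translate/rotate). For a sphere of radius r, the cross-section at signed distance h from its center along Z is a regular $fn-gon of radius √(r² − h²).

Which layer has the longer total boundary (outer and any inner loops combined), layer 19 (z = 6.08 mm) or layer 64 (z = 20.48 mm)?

layer 19 (z = 6.08 mm)

Layer 19 (z = 6.08): the sphere: section is a regular 12-gon, circumradius = √(r²−h²) = √(11²−4.92²) = 9.838 (perimeter = 2·12·9.838·sin(180°/12) = 61.11 mm); the 29.5×4 cube at (15, 9) contributes its full rectangle (perimeter 67.00 mm); the cube at (15.5, 13) is present — its section is the full 11×15 rectangle (perimeter 52.00 mm); the sphere at (-1.5, 7.5): section is a regular 12-gon, circumradius = √(r²−h²) = √(11²−8.08²) = 7.464 (perimeter = 2·12·7.464·sin(180°/12) = 46.36 mm); Taking the first minus the rest: starting from the r=11 sphere, the 29.5×4 cube at (15, 9) misses the remaining region (no effect); the 11×15 cube at (15.5, 13) misses the remaining region (no effect); the r=11 sphere at (-1.5, 7.5) partially overlaps it — only the 97.53 mm² overlap (of its 167.14 mm²) is removed, clipping the outline — boundary = 65.33 mm. So its perimeter = 65.33 mm. Layer 64 (z = 20.48): the r=11 sphere contributes a regular 12-gon of circumradius √(11²−9.48²) = 5.579 (perimeter = 2·12·5.579·sin(180°/12) = 34.66 mm); the cube at (15, 9) is present — its section is the full 29.5×4 rectangle (perimeter 67.00 mm); the cube at (15.5, 13) is present — its section is the full 11×15 rectangle (perimeter 52.00 mm); the sphere at (-1.5, 7.5) does not reach this height (|z−center|=22.480 > r=11); Taking the first minus the rest: starting from the r=11 sphere, the 29.5×4 cube at (15, 9) misses the remaining region (no effect); the 11×15 cube at (15.5, 13) misses the remaining region (no effect) — boundary = 34.66 mm. So its perimeter = 34.66 mm. Layer 19 is larger (65.33 vs 34.66 mm).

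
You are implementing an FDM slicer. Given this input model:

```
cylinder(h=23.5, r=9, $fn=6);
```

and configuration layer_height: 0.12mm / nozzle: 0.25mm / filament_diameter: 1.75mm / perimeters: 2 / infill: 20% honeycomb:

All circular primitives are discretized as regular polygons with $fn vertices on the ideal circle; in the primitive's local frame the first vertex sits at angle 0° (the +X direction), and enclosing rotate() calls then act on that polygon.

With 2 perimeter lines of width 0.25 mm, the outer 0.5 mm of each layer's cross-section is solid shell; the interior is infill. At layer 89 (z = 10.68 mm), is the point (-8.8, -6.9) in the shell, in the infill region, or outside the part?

outside

At z = 10.68 mm: the r=9 cylinder gives a regular 6-gon of circumradius 9 (constant along its height). Overall, the cross-section is a single solid region. The nearest boundary edge runs (-9.00, 0.00)→(-4.50, -7.79); distance from the point to it = 3.28 mm. The point is not inside any of the regions above, so it lies outside the cross-section (3.28 mm from the nearest boundary).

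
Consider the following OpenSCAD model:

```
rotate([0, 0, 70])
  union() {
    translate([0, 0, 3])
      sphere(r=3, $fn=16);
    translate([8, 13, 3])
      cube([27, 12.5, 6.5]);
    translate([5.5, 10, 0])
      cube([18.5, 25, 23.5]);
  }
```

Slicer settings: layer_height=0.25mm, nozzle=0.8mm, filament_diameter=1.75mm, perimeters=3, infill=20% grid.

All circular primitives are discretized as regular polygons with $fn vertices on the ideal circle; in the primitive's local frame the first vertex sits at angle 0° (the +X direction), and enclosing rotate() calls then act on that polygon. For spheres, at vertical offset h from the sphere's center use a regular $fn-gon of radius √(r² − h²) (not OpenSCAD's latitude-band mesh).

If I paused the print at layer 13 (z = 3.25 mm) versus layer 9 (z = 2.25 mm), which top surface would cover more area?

Layer 13 (z = 3.25): the r=3 sphere contributes a regular 16-gon of circumradius √(3²−0.25²) = 2.990 (area = (16/2)·2.990²·sin(360°/16) = 27.36 mm²); the cube at (8, 13) is present — its section is the full 27×12.5 rectangle (area 337.50 mm²); the 18.5×25 cube at (5.5, 10) contributes its full rectangle (area 462.50 mm²); Combining (union): the regions partially overlap — summed areas 827.36 mm² minus the doubly-counted overlap 200.00 mm² gives 627.36 mm² — area = 627.36 mm²; (rotated 70° about Z; rotation is an isometry so areas/perimeters/island counts are preserved). So its area = 627.36 mm². Layer 9 (z = 2.25): the r=3 sphere contributes a regular 16-gon of circumradius √(3²−0.75²) = 2.905 (area = (16/2)·2.905²·sin(360°/16) = 25.83 mm²); the cube at (8, 13) does not reach this height (z outside [3, 9.5]); the cube at (5.5, 10) is present — its section is the full 18.5×25 rectangle (area 462.50 mm²); Combining (union): the 2 present regions are separate (no shared area or edge), so areas and boundary lengths simply add and each stays a separate island — area = 488.33 mm²; (whole slice rotated 70° about Z — lengths, areas and connectivity unchanged). So its area = 488.33 mm². Layer 13 is larger (627.36 vs 488.33 mm²).

layer 13 (z = 3.25 mm)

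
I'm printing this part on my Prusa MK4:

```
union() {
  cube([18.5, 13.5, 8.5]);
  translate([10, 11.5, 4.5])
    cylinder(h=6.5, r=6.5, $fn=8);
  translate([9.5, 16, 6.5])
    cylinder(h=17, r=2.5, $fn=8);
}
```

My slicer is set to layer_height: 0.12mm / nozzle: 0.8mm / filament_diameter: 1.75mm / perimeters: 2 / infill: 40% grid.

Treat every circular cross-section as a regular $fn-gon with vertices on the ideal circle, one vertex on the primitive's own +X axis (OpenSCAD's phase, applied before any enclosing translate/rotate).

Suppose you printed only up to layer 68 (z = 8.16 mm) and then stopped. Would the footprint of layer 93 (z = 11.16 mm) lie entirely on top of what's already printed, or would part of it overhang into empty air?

entirely on top

Compare the two slices. At z = 8.16: the cube (footprint 18.5×13.5) is included at this height (area 249.75 mm²); the r=6.5 cylinder at (10, 11.5) gives a regular 8-gon of circumradius 6.5 (constant along its height) (area = (8/2)·6.500²·sin(360°/8) = 119.50 mm²); the r=2.5 cylinder at (9.5, 16) contributes a regular 8-gon of circumradius 2.5 (area = (8/2)·2.500²·sin(360°/8) = 17.68 mm²); Taking the union: the regions partially overlap — summed areas 386.93 mm² minus the doubly-counted overlap 99.75 mm² gives 287.18 mm² — area = 287.18 mm². At z = 11.16: the cube is absent (z outside [0, 8.5]); the cylinder at (10, 11.5) does not reach this height (z outside [4.5, 11]); the r=2.5 cylinder at (9.5, 16) contributes a regular 8-gon of circumradius 2.5 (area = (8/2)·2.500²·sin(360°/8) = 17.68 mm²); Merging all regions: only the r=2.5 cylinder at (9.5, 16) is present, so the union is just that shape — area = 17.68 mm². Checking containment: the cross-section at z = 11.16 is a subset of the cross-section at z = 8.16.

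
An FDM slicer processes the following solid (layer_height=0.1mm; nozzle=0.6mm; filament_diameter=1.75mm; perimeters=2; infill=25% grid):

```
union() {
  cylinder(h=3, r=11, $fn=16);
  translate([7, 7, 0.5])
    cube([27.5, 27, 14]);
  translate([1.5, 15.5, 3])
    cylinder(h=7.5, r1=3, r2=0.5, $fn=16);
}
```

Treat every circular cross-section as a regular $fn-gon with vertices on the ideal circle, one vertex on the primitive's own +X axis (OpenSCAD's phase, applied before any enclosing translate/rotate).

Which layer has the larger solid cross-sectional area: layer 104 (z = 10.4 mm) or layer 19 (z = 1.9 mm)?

Layer 104 (z = 10.4): the cylinder does not reach this height (z outside [0, 3]); the cube at (7, 7) is present — its section is the full 27.5×27 rectangle (area 742.50 mm²); the cone at (1.5, 15.5): at t=0.987 of its height the radius interpolates to r₁+(r₂−r₁)t = 0.533, giving a regular 16-gon of that circumradius (area = (16/2)·0.533²·sin(360°/16) = 0.87 mm²); Merging all regions: the 2 present regions are separate (no shared area or edge), so areas and boundary lengths simply add and each stays a separate island — area = 743.37 mm². So its area = 743.37 mm². Layer 19 (z = 1.9): the r=11 cylinder contributes a regular 16-gon of circumradius 11 (area = (16/2)·11.000²·sin(360°/16) = 370.44 mm²); the cube at (7, 7) (footprint 27.5×27) is included at this height (area 742.50 mm²); the cone at (1.5, 15.5) does not reach this height (z outside [3, 10.5]); Taking the union: the regions partially overlap — summed areas 1112.94 mm² minus the doubly-counted overlap 1.01 mm² gives 1111.93 mm² — area = 1111.93 mm². So its area = 1111.93 mm². Layer 19 is larger (1111.93 vs 743.37 mm²).

layer 19 (z = 1.9 mm)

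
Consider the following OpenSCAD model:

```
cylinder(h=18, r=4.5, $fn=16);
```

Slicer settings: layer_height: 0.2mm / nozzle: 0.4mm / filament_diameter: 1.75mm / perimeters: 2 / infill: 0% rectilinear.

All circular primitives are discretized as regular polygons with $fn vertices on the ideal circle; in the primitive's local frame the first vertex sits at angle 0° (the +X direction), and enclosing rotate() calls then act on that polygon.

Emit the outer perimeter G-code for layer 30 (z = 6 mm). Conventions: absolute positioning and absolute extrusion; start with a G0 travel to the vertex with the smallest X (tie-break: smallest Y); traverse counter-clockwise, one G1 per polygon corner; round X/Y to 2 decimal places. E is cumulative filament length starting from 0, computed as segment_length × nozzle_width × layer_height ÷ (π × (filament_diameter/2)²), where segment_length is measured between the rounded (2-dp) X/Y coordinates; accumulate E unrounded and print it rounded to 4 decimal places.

At z = 6 mm: the r=4.5 cylinder gives a regular 16-gon of circumradius 4.5 (constant along its height). The outline is a single polygon with 16 vertices. Extrusion per mm of travel: 0.4 × 0.2 / (π × 0.875²) = 0.033260. Accumulating E over each segment gives final E = 0.9344.

G0 X-4.50 Y0.00 Z6.00
G1 X-4.16 Y-1.72 E0.0583
G1 X-3.18 Y-3.18 E0.1168
G1 X-1.72 Y-4.16 E0.1753
G1 X0.00 Y-4.50 E0.2336
G1 X1.72 Y-4.16 E0.2919
G1 X3.18 Y-3.18 E0.3504
G1 X4.16 Y-1.72 E0.4089
G1 X4.50 Y0.00 E0.4672
G1 X4.16 Y1.72 E0.5255
G1 X3.18 Y3.18 E0.5840
G1 X1.72 Y4.16 E0.6425
G1 X0.00 Y4.50 E0.7008
G1 X-1.72 Y4.16 E0.7591
G1 X-3.18 Y3.18 E0.8176
G1 X-4.16 Y1.72 E0.8761
G1 X-4.50 Y0.00 E0.9344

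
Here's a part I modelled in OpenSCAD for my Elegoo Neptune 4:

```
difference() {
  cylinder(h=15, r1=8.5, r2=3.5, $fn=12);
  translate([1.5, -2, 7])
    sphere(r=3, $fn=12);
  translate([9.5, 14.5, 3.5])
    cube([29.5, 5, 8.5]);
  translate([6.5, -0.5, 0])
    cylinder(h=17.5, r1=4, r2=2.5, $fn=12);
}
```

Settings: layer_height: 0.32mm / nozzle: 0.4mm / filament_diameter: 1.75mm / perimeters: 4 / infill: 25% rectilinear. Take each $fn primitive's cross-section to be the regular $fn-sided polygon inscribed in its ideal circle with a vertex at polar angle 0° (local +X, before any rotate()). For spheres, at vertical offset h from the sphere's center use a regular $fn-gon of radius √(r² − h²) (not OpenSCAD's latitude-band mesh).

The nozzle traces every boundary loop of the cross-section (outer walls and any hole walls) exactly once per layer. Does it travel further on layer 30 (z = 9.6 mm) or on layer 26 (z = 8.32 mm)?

layer 26 (z = 8.32 mm)

Layer 30 (z = 9.6): the cone (r1=8.5→r2=3.5) has section circumradius 5.300 here — a regular 12-gon (perimeter = 2·12·5.300·sin(180°/12) = 32.92 mm); the sphere at (1.5, -2): section is a regular 12-gon, circumradius = √(r²−h²) = √(3²−2.6²) = 1.497 (perimeter = 2·12·1.497·sin(180°/12) = 9.30 mm); the cube at (9.5, 14.5) is present — its section is the full 29.5×5 rectangle (perimeter 69.00 mm); the cone at (6.5, -0.5) (r1=4→r2=2.5) has section circumradius 3.177 here — a regular 12-gon (perimeter = 2·12·3.177·sin(180°/12) = 19.74 mm); Subtracting the remaining from the first: starting from the cone, the r=3 sphere at (1.5, -2) lies wholly inside it (removes its full 6.72 mm² and its 9.30 mm outline becomes a hole wall); the 29.5×5 cube at (9.5, 14.5) misses the remaining region (no effect); the cone at (6.5, -0.5) partially overlaps it — only the 5.86 mm² overlap (of its 30.28 mm²) is removed, clipping the outline — boundary (outer + 1 inner loop) = 42.81 mm. So its perimeter = 42.81 mm. Layer 26 (z = 8.32): the cone contributes a regular 12-gon of circumradius 5.727 (interpolated between r1=8.5 and r2=3.5 at t=0.555) (perimeter = 2·12·5.727·sin(180°/12) = 35.57 mm); the sphere at (1.5, -2): section is a regular 12-gon, circumradius = √(r²−h²) = √(3²−1.32²) = 2.694 (perimeter = 2·12·2.694·sin(180°/12) = 16.73 mm); the 29.5×5 cube at (9.5, 14.5) contributes its full rectangle (perimeter 69.00 mm); the cone at (6.5, -0.5): at t=0.475 of its height the radius interpolates to r₁+(r₂−r₁)t = 3.287, giving a regular 12-gon of that circumradius (perimeter = 2·12·3.287·sin(180°/12) = 20.42 mm); After the difference (first − rest): starting from the cone, the r=3 sphere at (1.5, -2) lies wholly inside it (removes its full 21.77 mm² and its 16.73 mm outline becomes a hole wall); the 29.5×5 cube at (9.5, 14.5) misses the remaining region (no effect); the cone at (6.5, -0.5) partially overlaps it — only the 7.68 mm² overlap (of its 32.41 mm²) is removed, clipping the outline — boundary = 47.87 mm. So its perimeter = 47.87 mm. Layer 26 is larger (47.87 vs 42.81 mm).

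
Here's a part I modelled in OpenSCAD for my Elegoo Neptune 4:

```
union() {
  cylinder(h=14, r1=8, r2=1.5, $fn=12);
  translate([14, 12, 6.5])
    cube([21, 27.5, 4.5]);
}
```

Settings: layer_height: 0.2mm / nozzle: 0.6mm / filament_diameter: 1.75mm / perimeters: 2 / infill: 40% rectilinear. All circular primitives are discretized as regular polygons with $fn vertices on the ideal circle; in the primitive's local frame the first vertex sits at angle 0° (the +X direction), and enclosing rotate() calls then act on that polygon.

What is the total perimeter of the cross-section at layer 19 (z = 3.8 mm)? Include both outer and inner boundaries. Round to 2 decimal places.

38.73 mm

At z = 3.8 mm: the cone: at t=0.271 of its height the radius interpolates to r₁+(r₂−r₁)t = 6.236, giving a regular 12-gon of that circumradius (perimeter = 2·12·6.236·sin(180°/12) = 38.73 mm); the cube at (14, 12) is absent (z outside [6.5, 11]); Taking the union: only the cone is present, so the union is just that shape — boundary = 38.73 mm. Overall, the cross-section is a single solid region. Total boundary length (outer) = 38.73 mm.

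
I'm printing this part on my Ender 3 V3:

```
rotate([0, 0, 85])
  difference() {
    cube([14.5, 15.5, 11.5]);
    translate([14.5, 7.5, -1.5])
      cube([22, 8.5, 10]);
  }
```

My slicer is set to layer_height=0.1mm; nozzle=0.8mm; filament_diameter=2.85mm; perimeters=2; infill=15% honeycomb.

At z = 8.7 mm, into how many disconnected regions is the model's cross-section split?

1

At z = 8.7 mm: the 14.5×15.5 cube contributes its full rectangle; the cube at (14.5, 7.5) is not intersected at this z (z outside [-1.5, 8.5]); After the difference (first − rest): none of the subtracted shapes is present at this height, so the 14.5×15.5 cube is unchanged — 1 connected region; (whole slice rotated 85° about Z — lengths, areas and connectivity unchanged). The result has 1 disconnected region.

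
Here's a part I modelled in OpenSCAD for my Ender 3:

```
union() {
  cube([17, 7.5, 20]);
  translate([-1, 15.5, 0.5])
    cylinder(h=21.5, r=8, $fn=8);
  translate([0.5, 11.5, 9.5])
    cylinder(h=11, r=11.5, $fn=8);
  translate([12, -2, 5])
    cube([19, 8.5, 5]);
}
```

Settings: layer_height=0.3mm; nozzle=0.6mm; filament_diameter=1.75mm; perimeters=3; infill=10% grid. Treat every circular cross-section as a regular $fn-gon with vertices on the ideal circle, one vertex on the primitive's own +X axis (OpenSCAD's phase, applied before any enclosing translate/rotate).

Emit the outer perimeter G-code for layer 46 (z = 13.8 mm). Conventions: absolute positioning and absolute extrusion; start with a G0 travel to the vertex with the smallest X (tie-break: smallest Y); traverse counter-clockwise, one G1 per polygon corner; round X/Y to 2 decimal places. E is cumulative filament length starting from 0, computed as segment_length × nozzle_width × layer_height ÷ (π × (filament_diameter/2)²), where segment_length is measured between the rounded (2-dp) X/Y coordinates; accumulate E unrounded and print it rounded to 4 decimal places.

G0 X-11.00 Y11.50 Z13.80
G1 X-7.63 Y3.37 E0.6586
G1 X0.00 Y0.21 E1.2766
G1 X0.00 Y0.00 E1.2924
G1 X17.00 Y0.00 E2.5646
G1 X17.00 Y7.50 E3.1258
G1 X10.34 Y7.50 E3.6242
G1 X12.00 Y11.50 E3.9483
G1 X8.63 Y19.63 E4.6069
G1 X0.50 Y23.00 E5.2655
G1 X0.35 Y22.94 E5.2776
G1 X-1.00 Y23.50 E5.3870
G1 X-6.66 Y21.16 E5.8453
G1 X-7.22 Y19.80 E5.9554
G1 X-7.63 Y19.63 E5.9886
G1 X-11.00 Y11.50 E6.6472

At z = 13.8 mm: the cube (footprint 17×7.5) is included at this height; the r=8 cylinder at (-1, 15.5) contributes a regular 8-gon of circumradius 8; the r=11.5 cylinder at (0.5, 11.5) gives a regular 8-gon of circumradius 11.5 (constant along its height); the cube at (12, -2) does not reach this height (z outside [5, 10]); Taking the union: the regions partially overlap (shared area 228.13 mm²), so overlapping operands fuse into one piece — 1 connected region. The outline is a single polygon with 15 vertices. Extrusion per mm of travel: 0.6 × 0.3 / (π × 0.875²) = 0.074835. Accumulating E over each segment gives final E = 6.6472.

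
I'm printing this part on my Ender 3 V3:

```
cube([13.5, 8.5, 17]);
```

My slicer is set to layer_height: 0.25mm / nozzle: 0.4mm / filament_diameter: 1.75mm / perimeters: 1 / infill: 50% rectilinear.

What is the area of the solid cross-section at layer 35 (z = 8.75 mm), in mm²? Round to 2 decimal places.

At z = 8.75 mm: the 13.5×8.5 cube contributes its full rectangle (area 114.75 mm²). Overall, the cross-section is a single solid region. Net area = 114.75 mm².

114.75 mm²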